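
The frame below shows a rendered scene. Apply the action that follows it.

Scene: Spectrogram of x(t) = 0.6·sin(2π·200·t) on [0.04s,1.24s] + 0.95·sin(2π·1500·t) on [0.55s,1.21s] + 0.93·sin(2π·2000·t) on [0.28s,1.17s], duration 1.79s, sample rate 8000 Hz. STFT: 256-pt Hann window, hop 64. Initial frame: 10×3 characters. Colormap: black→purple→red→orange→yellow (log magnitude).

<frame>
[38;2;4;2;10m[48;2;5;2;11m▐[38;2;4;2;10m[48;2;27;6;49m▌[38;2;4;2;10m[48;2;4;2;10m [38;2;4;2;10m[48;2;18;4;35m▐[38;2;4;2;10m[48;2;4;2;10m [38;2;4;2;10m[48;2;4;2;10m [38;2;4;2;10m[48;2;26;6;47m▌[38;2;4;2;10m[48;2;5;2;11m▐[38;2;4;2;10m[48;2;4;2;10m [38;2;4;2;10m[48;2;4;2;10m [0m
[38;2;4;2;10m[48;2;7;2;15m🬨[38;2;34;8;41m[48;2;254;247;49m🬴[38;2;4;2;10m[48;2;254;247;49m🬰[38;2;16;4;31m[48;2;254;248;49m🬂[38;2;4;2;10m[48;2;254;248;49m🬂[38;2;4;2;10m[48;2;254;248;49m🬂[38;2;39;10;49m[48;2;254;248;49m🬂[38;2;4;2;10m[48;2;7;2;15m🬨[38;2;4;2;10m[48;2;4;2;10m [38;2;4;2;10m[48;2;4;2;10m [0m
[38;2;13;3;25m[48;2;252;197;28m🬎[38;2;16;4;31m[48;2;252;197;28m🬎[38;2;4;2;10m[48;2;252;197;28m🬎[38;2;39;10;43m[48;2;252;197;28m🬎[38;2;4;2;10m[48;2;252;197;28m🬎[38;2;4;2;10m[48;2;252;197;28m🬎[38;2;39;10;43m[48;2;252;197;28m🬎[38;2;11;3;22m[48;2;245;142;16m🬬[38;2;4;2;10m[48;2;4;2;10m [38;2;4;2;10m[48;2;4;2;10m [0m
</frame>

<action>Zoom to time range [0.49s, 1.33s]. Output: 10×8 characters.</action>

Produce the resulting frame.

<frame>
[38;2;6;2;13m[48;2;15;4;28m▌[38;2;4;2;10m[48;2;4;2;10m [38;2;4;2;10m[48;2;4;2;10m [38;2;4;2;10m[48;2;4;2;10m [38;2;4;2;10m[48;2;4;2;10m [38;2;4;2;10m[48;2;4;2;10m [38;2;4;2;10m[48;2;4;2;10m [38;2;4;2;10m[48;2;4;2;10m [38;2;16;4;31m[48;2;22;5;40m▐[38;2;5;2;11m[48;2;4;2;10m▌[0m
[38;2;6;2;13m[48;2;16;4;31m▌[38;2;4;2;10m[48;2;4;2;10m [38;2;4;2;10m[48;2;4;2;10m [38;2;4;2;10m[48;2;4;2;10m [38;2;4;2;10m[48;2;4;2;10m [38;2;4;2;10m[48;2;4;2;10m [38;2;4;2;10m[48;2;4;2;10m [38;2;4;2;10m[48;2;4;2;10m [38;2;18;4;34m[48;2;25;6;45m▐[38;2;4;2;10m[48;2;5;2;11m▐[0m
[38;2;6;2;14m[48;2;20;5;37m▌[38;2;4;2;10m[48;2;4;2;10m [38;2;4;2;10m[48;2;4;2;10m [38;2;4;2;10m[48;2;4;2;10m [38;2;4;2;10m[48;2;4;2;10m [38;2;4;2;10m[48;2;4;2;10m [38;2;4;2;10m[48;2;4;2;10m [38;2;4;2;10m[48;2;4;2;10m [38;2;24;5;44m[48;2;37;8;65m🬨[38;2;5;2;12m[48;2;4;2;10m▌[0m
[38;2;17;4;32m[48;2;254;247;49m🬎[38;2;4;2;10m[48;2;254;247;49m🬎[38;2;4;2;10m[48;2;254;247;49m🬎[38;2;4;2;10m[48;2;254;247;49m🬎[38;2;4;2;10m[48;2;254;247;49m🬎[38;2;4;2;10m[48;2;254;247;49m🬎[38;2;4;2;10m[48;2;254;247;49m🬎[38;2;4;2;10m[48;2;254;247;49m🬎[38;2;52;12;69m[48;2;254;247;49m🬬[38;2;4;2;10m[48;2;5;2;12m▐[0m
[38;2;47;11;58m[48;2;252;206;32m🬚[38;2;4;2;10m[48;2;252;216;36m🬋[38;2;4;2;10m[48;2;252;216;36m🬋[38;2;4;2;10m[48;2;252;216;36m🬋[38;2;4;2;10m[48;2;252;216;36m🬋[38;2;4;2;10m[48;2;252;216;36m🬋[38;2;4;2;10m[48;2;252;216;36m🬋[38;2;4;2;10m[48;2;252;216;36m🬋[38;2;91;22;85m[48;2;253;230;41m🬍[38;2;4;2;10m[48;2;6;2;14m▐[0m
[38;2;251;189;25m[48;2;42;10;57m🬁[38;2;251;186;23m[48;2;4;2;10m🬂[38;2;251;186;23m[48;2;4;2;10m🬂[38;2;251;186;23m[48;2;4;2;10m🬂[38;2;251;186;23m[48;2;4;2;10m🬂[38;2;251;186;23m[48;2;4;2;10m🬂[38;2;251;186;23m[48;2;4;2;10m🬂[38;2;251;186;23m[48;2;4;2;10m🬂[38;2;251;190;25m[48;2;59;14;71m🬂[38;2;4;2;10m[48;2;9;2;18m▐[0m
[38;2;33;8;60m[48;2;10;3;20m▐[38;2;4;2;10m[48;2;4;2;11m🬎[38;2;4;2;10m[48;2;4;2;11m🬎[38;2;4;2;10m[48;2;4;2;11m🬎[38;2;4;2;10m[48;2;4;2;11m🬎[38;2;4;2;10m[48;2;4;2;11m🬎[38;2;4;2;10m[48;2;4;2;11m🬎[38;2;4;2;10m[48;2;4;2;11m🬎[38;2;37;8;66m[48;2;25;6;45m▐[38;2;6;2;13m[48;2;23;5;42m🬨[0m
[38;2;21;5;39m[48;2;231;136;45m🬂[38;2;9;3;19m[48;2;231;135;46m🬂[38;2;9;3;19m[48;2;231;135;46m🬂[38;2;9;3;19m[48;2;231;135;46m🬂[38;2;9;3;19m[48;2;231;135;46m🬂[38;2;9;3;19m[48;2;231;135;46m🬂[38;2;9;3;19m[48;2;231;135;46m🬂[38;2;9;3;19m[48;2;231;135;46m🬂[38;2;27;6;48m[48;2;231;136;45m🬂[38;2;18;5;29m[48;2;241;155;32m🬨[0m
</frame>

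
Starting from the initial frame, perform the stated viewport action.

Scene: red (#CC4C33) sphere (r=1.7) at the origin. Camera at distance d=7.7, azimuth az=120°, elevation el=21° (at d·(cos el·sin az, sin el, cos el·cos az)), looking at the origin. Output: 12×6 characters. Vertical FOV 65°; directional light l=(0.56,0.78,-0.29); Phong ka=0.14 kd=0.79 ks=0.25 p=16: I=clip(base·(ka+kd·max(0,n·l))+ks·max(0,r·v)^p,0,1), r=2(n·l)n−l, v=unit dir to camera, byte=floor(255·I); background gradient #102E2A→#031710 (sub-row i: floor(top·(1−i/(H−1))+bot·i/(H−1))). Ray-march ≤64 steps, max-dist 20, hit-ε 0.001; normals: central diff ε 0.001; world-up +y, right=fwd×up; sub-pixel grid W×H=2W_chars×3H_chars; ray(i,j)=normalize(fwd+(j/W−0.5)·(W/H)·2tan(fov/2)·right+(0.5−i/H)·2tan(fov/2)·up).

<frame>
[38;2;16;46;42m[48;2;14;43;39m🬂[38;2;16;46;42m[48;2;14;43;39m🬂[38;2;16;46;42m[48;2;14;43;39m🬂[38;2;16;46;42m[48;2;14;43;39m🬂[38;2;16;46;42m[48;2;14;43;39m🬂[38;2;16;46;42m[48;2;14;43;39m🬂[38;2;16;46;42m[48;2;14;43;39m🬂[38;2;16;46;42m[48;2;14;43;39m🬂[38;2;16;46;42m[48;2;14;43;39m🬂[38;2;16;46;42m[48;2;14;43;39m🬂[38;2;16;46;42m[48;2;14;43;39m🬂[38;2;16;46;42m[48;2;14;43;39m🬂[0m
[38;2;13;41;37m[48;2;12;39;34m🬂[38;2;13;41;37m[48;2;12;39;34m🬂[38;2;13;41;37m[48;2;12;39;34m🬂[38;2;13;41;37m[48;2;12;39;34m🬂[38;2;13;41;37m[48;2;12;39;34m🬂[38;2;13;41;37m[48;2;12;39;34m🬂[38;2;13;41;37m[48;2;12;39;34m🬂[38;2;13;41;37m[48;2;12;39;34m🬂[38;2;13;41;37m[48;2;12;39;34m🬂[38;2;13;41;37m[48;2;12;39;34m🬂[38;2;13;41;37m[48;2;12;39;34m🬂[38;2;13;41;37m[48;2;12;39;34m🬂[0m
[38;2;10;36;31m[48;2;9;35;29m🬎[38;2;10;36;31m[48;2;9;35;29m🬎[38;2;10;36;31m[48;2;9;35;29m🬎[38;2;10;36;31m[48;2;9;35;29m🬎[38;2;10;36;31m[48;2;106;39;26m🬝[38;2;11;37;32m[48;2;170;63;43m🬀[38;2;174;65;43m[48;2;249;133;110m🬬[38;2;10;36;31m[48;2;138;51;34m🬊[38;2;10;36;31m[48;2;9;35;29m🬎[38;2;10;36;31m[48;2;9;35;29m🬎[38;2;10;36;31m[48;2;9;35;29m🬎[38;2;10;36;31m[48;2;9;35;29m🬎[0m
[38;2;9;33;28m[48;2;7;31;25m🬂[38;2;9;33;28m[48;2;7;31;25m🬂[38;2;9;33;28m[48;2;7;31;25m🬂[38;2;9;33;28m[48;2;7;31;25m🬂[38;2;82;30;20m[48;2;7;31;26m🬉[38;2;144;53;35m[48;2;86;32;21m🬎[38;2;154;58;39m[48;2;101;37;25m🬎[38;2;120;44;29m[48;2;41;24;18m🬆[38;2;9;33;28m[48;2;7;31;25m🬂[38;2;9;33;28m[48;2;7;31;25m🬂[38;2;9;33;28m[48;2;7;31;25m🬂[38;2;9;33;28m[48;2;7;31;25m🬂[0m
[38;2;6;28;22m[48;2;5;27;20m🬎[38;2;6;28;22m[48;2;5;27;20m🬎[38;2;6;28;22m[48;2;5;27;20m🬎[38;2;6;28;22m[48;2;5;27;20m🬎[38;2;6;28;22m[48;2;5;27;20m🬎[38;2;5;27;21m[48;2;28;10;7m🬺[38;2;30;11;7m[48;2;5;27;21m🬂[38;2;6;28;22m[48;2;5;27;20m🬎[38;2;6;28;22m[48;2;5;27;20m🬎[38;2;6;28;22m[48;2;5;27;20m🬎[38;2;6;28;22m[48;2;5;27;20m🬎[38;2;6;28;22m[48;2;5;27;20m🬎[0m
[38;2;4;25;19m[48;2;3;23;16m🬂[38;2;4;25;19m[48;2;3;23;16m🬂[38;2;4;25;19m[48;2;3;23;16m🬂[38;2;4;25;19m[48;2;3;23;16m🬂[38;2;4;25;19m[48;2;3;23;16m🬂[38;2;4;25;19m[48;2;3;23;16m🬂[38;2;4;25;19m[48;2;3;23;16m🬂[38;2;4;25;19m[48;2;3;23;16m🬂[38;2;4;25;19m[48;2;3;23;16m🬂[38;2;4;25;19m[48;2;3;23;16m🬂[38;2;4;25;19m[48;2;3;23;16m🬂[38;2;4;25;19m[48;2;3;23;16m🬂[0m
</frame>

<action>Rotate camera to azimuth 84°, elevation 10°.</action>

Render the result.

<frame>
[38;2;16;46;42m[48;2;14;43;39m🬂[38;2;16;46;42m[48;2;14;43;39m🬂[38;2;16;46;42m[48;2;14;43;39m🬂[38;2;16;46;42m[48;2;14;43;39m🬂[38;2;16;46;42m[48;2;14;43;39m🬂[38;2;16;46;42m[48;2;14;43;39m🬂[38;2;16;46;42m[48;2;14;43;39m🬂[38;2;16;46;42m[48;2;14;43;39m🬂[38;2;16;46;42m[48;2;14;43;39m🬂[38;2;16;46;42m[48;2;14;43;39m🬂[38;2;16;46;42m[48;2;14;43;39m🬂[38;2;16;46;42m[48;2;14;43;39m🬂[0m
[38;2;13;41;37m[48;2;12;39;34m🬂[38;2;13;41;37m[48;2;12;39;34m🬂[38;2;13;41;37m[48;2;12;39;34m🬂[38;2;13;41;37m[48;2;12;39;34m🬂[38;2;13;41;37m[48;2;12;39;34m🬂[38;2;13;41;37m[48;2;12;39;34m🬂[38;2;13;41;37m[48;2;12;39;34m🬂[38;2;13;41;37m[48;2;12;39;34m🬂[38;2;13;41;37m[48;2;12;39;34m🬂[38;2;13;41;37m[48;2;12;39;34m🬂[38;2;13;41;37m[48;2;12;39;34m🬂[38;2;13;41;37m[48;2;12;39;34m🬂[0m
[38;2;10;36;31m[48;2;9;35;29m🬎[38;2;10;36;31m[48;2;9;35;29m🬎[38;2;10;36;31m[48;2;9;35;29m🬎[38;2;10;36;31m[48;2;9;35;29m🬎[38;2;10;36;31m[48;2;49;18;12m🬝[38;2;11;37;32m[48;2;135;50;33m🬀[38;2;179;70;48m[48;2;211;105;85m🬝[38;2;168;62;42m[48;2;10;36;31m🬱[38;2;10;36;31m[48;2;9;35;29m🬎[38;2;10;36;31m[48;2;9;35;29m🬎[38;2;10;36;31m[48;2;9;35;29m🬎[38;2;10;36;31m[48;2;9;35;29m🬎[0m
[38;2;9;33;28m[48;2;7;31;25m🬂[38;2;9;33;28m[48;2;7;31;25m🬂[38;2;9;33;28m[48;2;7;31;25m🬂[38;2;9;33;28m[48;2;7;31;25m🬂[38;2;7;31;26m[48;2;32;11;8m🬲[38;2;96;35;24m[48;2;41;15;10m🬊[38;2;130;48;32m[48;2;78;29;19m🬊[38;2;118;44;29m[48;2;35;27;20m🬎[38;2;9;33;28m[48;2;7;31;25m🬂[38;2;9;33;28m[48;2;7;31;25m🬂[38;2;9;33;28m[48;2;7;31;25m🬂[38;2;9;33;28m[48;2;7;31;25m🬂[0m
[38;2;6;28;22m[48;2;5;27;20m🬎[38;2;6;28;22m[48;2;5;27;20m🬎[38;2;6;28;22m[48;2;5;27;20m🬎[38;2;6;28;22m[48;2;5;27;20m🬎[38;2;6;28;22m[48;2;5;27;20m🬎[38;2;5;27;21m[48;2;28;10;7m🬺[38;2;28;10;7m[48;2;5;27;21m🬂[38;2;6;28;22m[48;2;5;27;20m🬎[38;2;6;28;22m[48;2;5;27;20m🬎[38;2;6;28;22m[48;2;5;27;20m🬎[38;2;6;28;22m[48;2;5;27;20m🬎[38;2;6;28;22m[48;2;5;27;20m🬎[0m
[38;2;4;25;19m[48;2;3;23;16m🬂[38;2;4;25;19m[48;2;3;23;16m🬂[38;2;4;25;19m[48;2;3;23;16m🬂[38;2;4;25;19m[48;2;3;23;16m🬂[38;2;4;25;19m[48;2;3;23;16m🬂[38;2;4;25;19m[48;2;3;23;16m🬂[38;2;4;25;19m[48;2;3;23;16m🬂[38;2;4;25;19m[48;2;3;23;16m🬂[38;2;4;25;19m[48;2;3;23;16m🬂[38;2;4;25;19m[48;2;3;23;16m🬂[38;2;4;25;19m[48;2;3;23;16m🬂[38;2;4;25;19m[48;2;3;23;16m🬂[0m
</frame>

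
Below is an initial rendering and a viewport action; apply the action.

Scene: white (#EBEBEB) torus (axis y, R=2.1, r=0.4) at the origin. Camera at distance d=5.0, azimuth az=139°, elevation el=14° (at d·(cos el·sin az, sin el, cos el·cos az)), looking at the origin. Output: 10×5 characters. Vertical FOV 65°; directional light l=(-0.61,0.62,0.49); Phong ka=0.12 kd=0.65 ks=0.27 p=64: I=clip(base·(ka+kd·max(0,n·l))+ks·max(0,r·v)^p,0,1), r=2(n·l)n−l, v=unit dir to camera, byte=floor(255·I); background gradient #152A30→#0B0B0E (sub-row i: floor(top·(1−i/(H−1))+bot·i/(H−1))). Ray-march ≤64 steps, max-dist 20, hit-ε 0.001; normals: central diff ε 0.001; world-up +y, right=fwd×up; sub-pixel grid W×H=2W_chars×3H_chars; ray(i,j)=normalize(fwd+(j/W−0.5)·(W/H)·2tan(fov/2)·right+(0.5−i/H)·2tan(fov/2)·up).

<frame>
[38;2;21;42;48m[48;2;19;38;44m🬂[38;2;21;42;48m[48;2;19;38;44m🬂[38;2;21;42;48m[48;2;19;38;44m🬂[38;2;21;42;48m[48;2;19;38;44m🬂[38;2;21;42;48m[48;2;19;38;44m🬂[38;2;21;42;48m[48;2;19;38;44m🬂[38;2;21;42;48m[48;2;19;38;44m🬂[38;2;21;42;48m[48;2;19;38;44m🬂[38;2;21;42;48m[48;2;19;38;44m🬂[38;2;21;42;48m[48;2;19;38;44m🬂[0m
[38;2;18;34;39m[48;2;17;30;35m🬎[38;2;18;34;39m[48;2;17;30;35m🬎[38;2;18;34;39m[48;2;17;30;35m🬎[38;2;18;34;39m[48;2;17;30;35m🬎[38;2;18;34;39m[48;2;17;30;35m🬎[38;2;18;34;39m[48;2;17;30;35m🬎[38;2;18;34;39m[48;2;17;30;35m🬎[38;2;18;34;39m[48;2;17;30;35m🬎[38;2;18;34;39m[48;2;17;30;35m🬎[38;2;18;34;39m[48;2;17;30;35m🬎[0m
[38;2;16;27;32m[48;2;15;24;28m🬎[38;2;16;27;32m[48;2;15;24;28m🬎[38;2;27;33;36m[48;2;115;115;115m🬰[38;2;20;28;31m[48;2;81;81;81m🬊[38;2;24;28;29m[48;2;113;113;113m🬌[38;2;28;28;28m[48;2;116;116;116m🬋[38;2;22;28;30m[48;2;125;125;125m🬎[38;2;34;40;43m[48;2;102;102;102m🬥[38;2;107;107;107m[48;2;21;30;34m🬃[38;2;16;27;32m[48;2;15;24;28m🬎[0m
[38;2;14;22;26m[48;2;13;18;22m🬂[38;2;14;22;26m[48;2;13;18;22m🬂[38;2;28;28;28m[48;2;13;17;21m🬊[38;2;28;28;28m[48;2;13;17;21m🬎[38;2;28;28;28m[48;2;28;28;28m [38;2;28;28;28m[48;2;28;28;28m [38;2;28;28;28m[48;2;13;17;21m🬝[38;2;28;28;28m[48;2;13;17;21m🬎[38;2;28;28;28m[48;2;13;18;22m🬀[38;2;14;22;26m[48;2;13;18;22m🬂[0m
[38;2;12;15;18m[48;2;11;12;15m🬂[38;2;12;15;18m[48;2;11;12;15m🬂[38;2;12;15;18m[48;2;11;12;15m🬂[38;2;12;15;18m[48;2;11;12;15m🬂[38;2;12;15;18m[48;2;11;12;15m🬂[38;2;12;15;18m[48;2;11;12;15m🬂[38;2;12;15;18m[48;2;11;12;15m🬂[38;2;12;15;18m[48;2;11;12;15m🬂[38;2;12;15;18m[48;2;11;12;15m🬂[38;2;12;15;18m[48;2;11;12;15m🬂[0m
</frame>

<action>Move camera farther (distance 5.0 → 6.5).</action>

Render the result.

<frame>
[38;2;21;42;48m[48;2;19;38;44m🬂[38;2;21;42;48m[48;2;19;38;44m🬂[38;2;21;42;48m[48;2;19;38;44m🬂[38;2;21;42;48m[48;2;19;38;44m🬂[38;2;21;42;48m[48;2;19;38;44m🬂[38;2;21;42;48m[48;2;19;38;44m🬂[38;2;21;42;48m[48;2;19;38;44m🬂[38;2;21;42;48m[48;2;19;38;44m🬂[38;2;21;42;48m[48;2;19;38;44m🬂[38;2;21;42;48m[48;2;19;38;44m🬂[0m
[38;2;18;34;39m[48;2;17;30;35m🬎[38;2;18;34;39m[48;2;17;30;35m🬎[38;2;18;34;39m[48;2;17;30;35m🬎[38;2;18;34;39m[48;2;17;30;35m🬎[38;2;18;34;39m[48;2;17;30;35m🬎[38;2;18;34;39m[48;2;17;30;35m🬎[38;2;18;34;39m[48;2;17;30;35m🬎[38;2;18;34;39m[48;2;17;30;35m🬎[38;2;18;34;39m[48;2;17;30;35m🬎[38;2;18;34;39m[48;2;17;30;35m🬎[0m
[38;2;16;27;32m[48;2;15;24;28m🬎[38;2;16;27;32m[48;2;15;24;28m🬎[38;2;16;27;32m[48;2;15;24;28m🬎[38;2;23;29;32m[48;2;101;101;101m🬰[38;2;22;28;30m[48;2;62;62;62m🬎[38;2;22;28;30m[48;2;73;73;73m🬎[38;2;25;31;33m[48;2;54;54;54m🬎[38;2;123;123;123m[48;2;18;26;30m🬃[38;2;16;27;32m[48;2;15;24;28m🬎[38;2;16;27;32m[48;2;15;24;28m🬎[0m
[38;2;14;22;26m[48;2;13;18;22m🬂[38;2;14;22;26m[48;2;13;18;22m🬂[38;2;14;22;26m[48;2;13;18;22m🬂[38;2;28;28;28m[48;2;13;18;22m🬂[38;2;28;28;28m[48;2;13;18;22m🬂[38;2;28;28;28m[48;2;13;18;22m🬂[38;2;28;28;28m[48;2;13;18;22m🬂[38;2;28;28;28m[48;2;13;18;22m🬀[38;2;14;22;26m[48;2;13;18;22m🬂[38;2;14;22;26m[48;2;13;18;22m🬂[0m
[38;2;12;15;18m[48;2;11;12;15m🬂[38;2;12;15;18m[48;2;11;12;15m🬂[38;2;12;15;18m[48;2;11;12;15m🬂[38;2;12;15;18m[48;2;11;12;15m🬂[38;2;12;15;18m[48;2;11;12;15m🬂[38;2;12;15;18m[48;2;11;12;15m🬂[38;2;12;15;18m[48;2;11;12;15m🬂[38;2;12;15;18m[48;2;11;12;15m🬂[38;2;12;15;18m[48;2;11;12;15m🬂[38;2;12;15;18m[48;2;11;12;15m🬂[0m
</frame>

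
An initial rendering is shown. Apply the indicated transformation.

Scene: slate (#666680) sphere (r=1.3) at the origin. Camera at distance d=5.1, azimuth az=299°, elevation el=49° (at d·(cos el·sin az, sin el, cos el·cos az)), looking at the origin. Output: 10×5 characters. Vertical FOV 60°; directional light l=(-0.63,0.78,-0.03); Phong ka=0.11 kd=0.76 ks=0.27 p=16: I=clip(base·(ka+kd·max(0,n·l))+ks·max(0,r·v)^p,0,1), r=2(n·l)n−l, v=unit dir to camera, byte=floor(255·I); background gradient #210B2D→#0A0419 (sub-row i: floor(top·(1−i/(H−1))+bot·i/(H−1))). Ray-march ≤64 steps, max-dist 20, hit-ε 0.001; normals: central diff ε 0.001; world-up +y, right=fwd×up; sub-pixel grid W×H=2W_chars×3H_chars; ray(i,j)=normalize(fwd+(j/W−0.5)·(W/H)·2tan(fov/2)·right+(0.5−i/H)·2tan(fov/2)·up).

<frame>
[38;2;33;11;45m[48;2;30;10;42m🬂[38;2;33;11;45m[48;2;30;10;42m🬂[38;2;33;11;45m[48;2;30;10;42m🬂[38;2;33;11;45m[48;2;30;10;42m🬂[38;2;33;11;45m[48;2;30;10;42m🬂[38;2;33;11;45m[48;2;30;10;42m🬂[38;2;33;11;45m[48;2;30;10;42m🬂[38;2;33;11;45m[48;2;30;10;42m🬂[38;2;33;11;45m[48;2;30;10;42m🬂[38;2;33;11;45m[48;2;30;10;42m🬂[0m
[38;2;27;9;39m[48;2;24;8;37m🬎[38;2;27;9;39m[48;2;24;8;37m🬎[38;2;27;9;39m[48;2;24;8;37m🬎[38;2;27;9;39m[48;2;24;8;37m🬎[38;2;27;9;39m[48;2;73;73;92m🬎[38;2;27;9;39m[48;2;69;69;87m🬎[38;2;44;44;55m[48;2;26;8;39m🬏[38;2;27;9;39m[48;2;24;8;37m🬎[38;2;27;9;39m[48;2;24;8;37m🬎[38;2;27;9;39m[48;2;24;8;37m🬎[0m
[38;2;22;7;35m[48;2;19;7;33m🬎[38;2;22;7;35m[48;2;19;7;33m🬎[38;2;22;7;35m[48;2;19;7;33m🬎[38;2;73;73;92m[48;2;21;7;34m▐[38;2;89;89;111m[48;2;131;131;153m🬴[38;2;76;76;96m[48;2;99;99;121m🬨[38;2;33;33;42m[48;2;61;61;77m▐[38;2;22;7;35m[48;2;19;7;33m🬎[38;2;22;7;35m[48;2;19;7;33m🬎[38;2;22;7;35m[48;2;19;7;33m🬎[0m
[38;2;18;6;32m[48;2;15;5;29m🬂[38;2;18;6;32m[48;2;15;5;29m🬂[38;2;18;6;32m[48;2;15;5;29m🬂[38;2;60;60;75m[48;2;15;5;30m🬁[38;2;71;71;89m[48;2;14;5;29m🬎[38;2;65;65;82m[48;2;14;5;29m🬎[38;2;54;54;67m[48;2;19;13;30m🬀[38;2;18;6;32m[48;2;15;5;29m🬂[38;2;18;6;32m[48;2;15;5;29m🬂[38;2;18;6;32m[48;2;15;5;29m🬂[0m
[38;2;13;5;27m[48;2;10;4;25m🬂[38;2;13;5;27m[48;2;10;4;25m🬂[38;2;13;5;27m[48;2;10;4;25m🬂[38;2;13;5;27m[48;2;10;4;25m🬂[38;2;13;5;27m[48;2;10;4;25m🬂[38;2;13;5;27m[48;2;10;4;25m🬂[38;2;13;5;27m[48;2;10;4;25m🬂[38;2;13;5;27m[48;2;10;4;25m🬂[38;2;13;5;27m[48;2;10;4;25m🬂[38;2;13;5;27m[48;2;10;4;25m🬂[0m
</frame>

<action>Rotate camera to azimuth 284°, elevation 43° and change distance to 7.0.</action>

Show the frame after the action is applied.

<frame>
[38;2;33;11;45m[48;2;30;10;42m🬂[38;2;33;11;45m[48;2;30;10;42m🬂[38;2;33;11;45m[48;2;30;10;42m🬂[38;2;33;11;45m[48;2;30;10;42m🬂[38;2;33;11;45m[48;2;30;10;42m🬂[38;2;33;11;45m[48;2;30;10;42m🬂[38;2;33;11;45m[48;2;30;10;42m🬂[38;2;33;11;45m[48;2;30;10;42m🬂[38;2;33;11;45m[48;2;30;10;42m🬂[38;2;33;11;45m[48;2;30;10;42m🬂[0m
[38;2;27;9;39m[48;2;24;8;37m🬎[38;2;27;9;39m[48;2;24;8;37m🬎[38;2;27;9;39m[48;2;24;8;37m🬎[38;2;27;9;39m[48;2;24;8;37m🬎[38;2;27;9;39m[48;2;24;8;37m🬎[38;2;27;9;39m[48;2;24;8;37m🬎[38;2;27;9;39m[48;2;24;8;37m🬎[38;2;27;9;39m[48;2;24;8;37m🬎[38;2;27;9;39m[48;2;24;8;37m🬎[38;2;27;9;39m[48;2;24;8;37m🬎[0m
[38;2;22;7;35m[48;2;19;7;33m🬎[38;2;22;7;35m[48;2;19;7;33m🬎[38;2;22;7;35m[48;2;19;7;33m🬎[38;2;22;7;35m[48;2;19;7;33m🬎[38;2;23;8;36m[48;2;78;78;99m🬀[38;2;78;78;97m[48;2;125;125;147m🬸[38;2;50;50;63m[48;2;21;7;35m🬓[38;2;22;7;35m[48;2;19;7;33m🬎[38;2;22;7;35m[48;2;19;7;33m🬎[38;2;22;7;35m[48;2;19;7;33m🬎[0m
[38;2;18;6;32m[48;2;15;5;29m🬂[38;2;18;6;32m[48;2;15;5;29m🬂[38;2;18;6;32m[48;2;15;5;29m🬂[38;2;18;6;32m[48;2;15;5;29m🬂[38;2;67;67;84m[48;2;15;5;30m🬁[38;2;63;63;79m[48;2;15;5;29m🬂[38;2;18;6;32m[48;2;15;5;29m🬂[38;2;18;6;32m[48;2;15;5;29m🬂[38;2;18;6;32m[48;2;15;5;29m🬂[38;2;18;6;32m[48;2;15;5;29m🬂[0m
[38;2;13;5;27m[48;2;10;4;25m🬂[38;2;13;5;27m[48;2;10;4;25m🬂[38;2;13;5;27m[48;2;10;4;25m🬂[38;2;13;5;27m[48;2;10;4;25m🬂[38;2;13;5;27m[48;2;10;4;25m🬂[38;2;13;5;27m[48;2;10;4;25m🬂[38;2;13;5;27m[48;2;10;4;25m🬂[38;2;13;5;27m[48;2;10;4;25m🬂[38;2;13;5;27m[48;2;10;4;25m🬂[38;2;13;5;27m[48;2;10;4;25m🬂[0m
</frame>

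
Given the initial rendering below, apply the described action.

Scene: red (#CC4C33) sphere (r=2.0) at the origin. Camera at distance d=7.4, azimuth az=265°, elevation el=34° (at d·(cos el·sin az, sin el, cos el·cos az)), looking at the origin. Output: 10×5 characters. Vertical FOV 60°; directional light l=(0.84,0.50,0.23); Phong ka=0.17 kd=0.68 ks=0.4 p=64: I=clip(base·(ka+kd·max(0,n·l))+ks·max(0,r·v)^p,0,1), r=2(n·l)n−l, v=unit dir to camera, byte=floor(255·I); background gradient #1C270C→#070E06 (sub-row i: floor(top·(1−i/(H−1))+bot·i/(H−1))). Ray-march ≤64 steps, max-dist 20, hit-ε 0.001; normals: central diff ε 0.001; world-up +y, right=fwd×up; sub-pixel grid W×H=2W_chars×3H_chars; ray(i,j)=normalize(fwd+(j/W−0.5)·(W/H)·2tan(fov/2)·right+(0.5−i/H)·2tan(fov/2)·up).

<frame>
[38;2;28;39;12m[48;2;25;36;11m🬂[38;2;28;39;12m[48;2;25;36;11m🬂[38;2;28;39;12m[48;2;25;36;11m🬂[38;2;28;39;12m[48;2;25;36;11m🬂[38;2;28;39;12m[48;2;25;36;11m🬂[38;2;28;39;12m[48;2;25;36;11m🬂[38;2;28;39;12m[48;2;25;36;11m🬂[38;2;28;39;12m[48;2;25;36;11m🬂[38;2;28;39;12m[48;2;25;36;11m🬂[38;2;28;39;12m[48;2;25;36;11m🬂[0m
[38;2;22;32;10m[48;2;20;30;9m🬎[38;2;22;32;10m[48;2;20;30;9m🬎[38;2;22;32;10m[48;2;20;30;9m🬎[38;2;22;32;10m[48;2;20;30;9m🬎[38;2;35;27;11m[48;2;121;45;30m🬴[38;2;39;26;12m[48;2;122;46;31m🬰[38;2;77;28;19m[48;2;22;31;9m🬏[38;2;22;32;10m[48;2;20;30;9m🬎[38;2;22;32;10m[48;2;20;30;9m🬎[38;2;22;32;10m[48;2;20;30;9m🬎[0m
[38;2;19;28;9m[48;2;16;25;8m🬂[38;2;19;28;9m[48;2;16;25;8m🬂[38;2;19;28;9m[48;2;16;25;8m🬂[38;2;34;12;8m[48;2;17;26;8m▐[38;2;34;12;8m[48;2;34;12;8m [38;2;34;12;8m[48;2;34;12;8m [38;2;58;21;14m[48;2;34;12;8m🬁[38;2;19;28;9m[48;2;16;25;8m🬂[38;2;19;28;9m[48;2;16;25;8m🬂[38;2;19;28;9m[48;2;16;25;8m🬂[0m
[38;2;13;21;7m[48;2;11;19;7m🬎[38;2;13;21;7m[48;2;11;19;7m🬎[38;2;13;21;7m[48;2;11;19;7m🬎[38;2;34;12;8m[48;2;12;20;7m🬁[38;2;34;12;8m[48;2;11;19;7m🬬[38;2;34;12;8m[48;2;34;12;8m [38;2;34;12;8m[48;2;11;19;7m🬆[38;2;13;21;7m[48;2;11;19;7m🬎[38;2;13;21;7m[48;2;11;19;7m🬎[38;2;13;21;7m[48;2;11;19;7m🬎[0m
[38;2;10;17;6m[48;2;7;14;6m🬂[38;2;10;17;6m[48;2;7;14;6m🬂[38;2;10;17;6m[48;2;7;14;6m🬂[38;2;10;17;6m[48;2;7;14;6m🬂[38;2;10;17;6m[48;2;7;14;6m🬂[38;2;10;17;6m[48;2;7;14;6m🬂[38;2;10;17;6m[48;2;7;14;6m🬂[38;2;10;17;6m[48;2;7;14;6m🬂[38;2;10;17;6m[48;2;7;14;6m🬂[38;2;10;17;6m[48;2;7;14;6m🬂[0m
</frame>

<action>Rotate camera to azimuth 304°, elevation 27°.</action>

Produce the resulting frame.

<frame>
[38;2;28;39;12m[48;2;25;36;11m🬂[38;2;28;39;12m[48;2;25;36;11m🬂[38;2;28;39;12m[48;2;25;36;11m🬂[38;2;28;39;12m[48;2;25;36;11m🬂[38;2;28;39;12m[48;2;25;36;11m🬂[38;2;28;39;12m[48;2;25;36;11m🬂[38;2;28;39;12m[48;2;25;36;11m🬂[38;2;28;39;12m[48;2;25;36;11m🬂[38;2;28;39;12m[48;2;25;36;11m🬂[38;2;28;39;12m[48;2;25;36;11m🬂[0m
[38;2;22;32;10m[48;2;20;30;9m🬎[38;2;22;32;10m[48;2;20;30;9m🬎[38;2;22;32;10m[48;2;20;30;9m🬎[38;2;22;32;10m[48;2;20;30;9m🬎[38;2;27;24;9m[48;2;86;32;21m🬴[38;2;45;28;13m[48;2;116;42;28m🬰[38;2;199;131;118m[48;2;22;31;9m🬏[38;2;22;32;10m[48;2;20;30;9m🬎[38;2;22;32;10m[48;2;20;30;9m🬎[38;2;22;32;10m[48;2;20;30;9m🬎[0m
[38;2;19;28;9m[48;2;16;25;8m🬂[38;2;19;28;9m[48;2;16;25;8m🬂[38;2;19;28;9m[48;2;16;25;8m🬂[38;2;34;12;8m[48;2;17;26;8m▐[38;2;34;12;8m[48;2;34;12;8m [38;2;34;12;8m[48;2;49;18;12m🬺[38;2;89;33;22m[48;2;47;17;11m🬊[38;2;19;28;9m[48;2;16;25;8m🬂[38;2;19;28;9m[48;2;16;25;8m🬂[38;2;19;28;9m[48;2;16;25;8m🬂[0m
[38;2;13;21;7m[48;2;11;19;7m🬎[38;2;13;21;7m[48;2;11;19;7m🬎[38;2;13;21;7m[48;2;11;19;7m🬎[38;2;34;12;8m[48;2;12;20;7m🬁[38;2;34;12;8m[48;2;11;19;7m🬬[38;2;34;12;8m[48;2;34;12;8m [38;2;36;13;8m[48;2;11;19;7m🬆[38;2;13;21;7m[48;2;11;19;7m🬎[38;2;13;21;7m[48;2;11;19;7m🬎[38;2;13;21;7m[48;2;11;19;7m🬎[0m
[38;2;10;17;6m[48;2;7;14;6m🬂[38;2;10;17;6m[48;2;7;14;6m🬂[38;2;10;17;6m[48;2;7;14;6m🬂[38;2;10;17;6m[48;2;7;14;6m🬂[38;2;10;17;6m[48;2;7;14;6m🬂[38;2;10;17;6m[48;2;7;14;6m🬂[38;2;10;17;6m[48;2;7;14;6m🬂[38;2;10;17;6m[48;2;7;14;6m🬂[38;2;10;17;6m[48;2;7;14;6m🬂[38;2;10;17;6m[48;2;7;14;6m🬂[0m
</frame>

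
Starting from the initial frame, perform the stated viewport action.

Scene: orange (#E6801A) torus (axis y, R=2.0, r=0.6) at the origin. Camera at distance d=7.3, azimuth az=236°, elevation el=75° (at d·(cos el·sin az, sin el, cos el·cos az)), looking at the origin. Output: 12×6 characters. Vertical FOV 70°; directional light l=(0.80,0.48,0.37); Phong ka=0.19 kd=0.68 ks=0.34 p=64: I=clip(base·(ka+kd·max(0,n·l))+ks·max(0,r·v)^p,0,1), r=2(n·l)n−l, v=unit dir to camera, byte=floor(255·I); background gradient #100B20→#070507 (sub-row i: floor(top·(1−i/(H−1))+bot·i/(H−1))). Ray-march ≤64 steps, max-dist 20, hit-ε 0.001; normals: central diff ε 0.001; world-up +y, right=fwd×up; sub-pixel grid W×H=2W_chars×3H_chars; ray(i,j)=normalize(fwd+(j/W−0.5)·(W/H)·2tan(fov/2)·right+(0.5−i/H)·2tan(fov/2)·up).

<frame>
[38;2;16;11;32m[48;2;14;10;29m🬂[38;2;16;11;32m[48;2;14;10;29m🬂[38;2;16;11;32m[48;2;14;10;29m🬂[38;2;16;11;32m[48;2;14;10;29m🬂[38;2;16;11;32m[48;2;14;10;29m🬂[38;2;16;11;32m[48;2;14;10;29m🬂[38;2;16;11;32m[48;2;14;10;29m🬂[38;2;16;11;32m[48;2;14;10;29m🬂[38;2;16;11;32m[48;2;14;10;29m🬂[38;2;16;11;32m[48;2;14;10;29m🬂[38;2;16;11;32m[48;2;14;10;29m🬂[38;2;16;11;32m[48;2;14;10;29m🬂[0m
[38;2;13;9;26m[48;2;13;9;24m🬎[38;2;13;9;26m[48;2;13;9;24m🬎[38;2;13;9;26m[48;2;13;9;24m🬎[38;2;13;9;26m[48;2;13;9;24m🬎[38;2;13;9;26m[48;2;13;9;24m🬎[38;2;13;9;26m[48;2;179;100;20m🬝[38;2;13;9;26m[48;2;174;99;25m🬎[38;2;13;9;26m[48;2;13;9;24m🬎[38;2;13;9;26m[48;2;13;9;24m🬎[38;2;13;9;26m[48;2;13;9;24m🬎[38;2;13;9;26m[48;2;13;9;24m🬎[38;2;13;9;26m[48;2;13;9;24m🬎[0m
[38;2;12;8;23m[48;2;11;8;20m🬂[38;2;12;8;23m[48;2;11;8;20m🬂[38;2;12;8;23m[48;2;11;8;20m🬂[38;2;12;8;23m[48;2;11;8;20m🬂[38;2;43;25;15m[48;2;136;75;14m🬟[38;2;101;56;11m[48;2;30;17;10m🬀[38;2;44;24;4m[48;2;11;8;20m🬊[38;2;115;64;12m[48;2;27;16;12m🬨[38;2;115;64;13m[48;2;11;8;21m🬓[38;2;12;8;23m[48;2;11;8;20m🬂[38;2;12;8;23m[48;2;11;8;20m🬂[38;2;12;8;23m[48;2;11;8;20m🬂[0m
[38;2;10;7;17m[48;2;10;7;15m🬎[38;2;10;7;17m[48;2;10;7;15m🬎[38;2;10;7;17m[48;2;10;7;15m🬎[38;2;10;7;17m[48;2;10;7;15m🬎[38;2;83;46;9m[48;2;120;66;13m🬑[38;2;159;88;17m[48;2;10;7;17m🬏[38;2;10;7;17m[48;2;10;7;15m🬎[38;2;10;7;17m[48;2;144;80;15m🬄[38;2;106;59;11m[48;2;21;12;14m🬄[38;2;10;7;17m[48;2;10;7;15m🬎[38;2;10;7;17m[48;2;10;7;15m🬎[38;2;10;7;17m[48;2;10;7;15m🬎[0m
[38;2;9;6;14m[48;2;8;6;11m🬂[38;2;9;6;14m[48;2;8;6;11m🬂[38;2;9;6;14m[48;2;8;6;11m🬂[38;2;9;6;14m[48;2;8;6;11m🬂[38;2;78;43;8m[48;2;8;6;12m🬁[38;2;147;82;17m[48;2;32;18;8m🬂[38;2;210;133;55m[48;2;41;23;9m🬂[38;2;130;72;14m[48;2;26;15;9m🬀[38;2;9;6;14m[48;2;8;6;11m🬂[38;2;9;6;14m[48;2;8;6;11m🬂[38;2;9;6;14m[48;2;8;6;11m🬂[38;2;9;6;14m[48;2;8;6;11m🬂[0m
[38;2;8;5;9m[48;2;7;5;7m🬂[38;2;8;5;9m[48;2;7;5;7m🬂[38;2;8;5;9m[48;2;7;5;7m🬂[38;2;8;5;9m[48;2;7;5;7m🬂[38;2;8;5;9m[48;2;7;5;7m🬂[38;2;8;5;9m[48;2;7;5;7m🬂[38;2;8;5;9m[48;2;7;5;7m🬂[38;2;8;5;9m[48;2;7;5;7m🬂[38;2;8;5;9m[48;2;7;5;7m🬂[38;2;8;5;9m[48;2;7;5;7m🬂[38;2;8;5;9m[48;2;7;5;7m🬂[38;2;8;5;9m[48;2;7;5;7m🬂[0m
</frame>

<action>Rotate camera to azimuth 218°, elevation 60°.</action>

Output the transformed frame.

<frame>
[38;2;16;11;32m[48;2;14;10;29m🬂[38;2;16;11;32m[48;2;14;10;29m🬂[38;2;16;11;32m[48;2;14;10;29m🬂[38;2;16;11;32m[48;2;14;10;29m🬂[38;2;16;11;32m[48;2;14;10;29m🬂[38;2;16;11;32m[48;2;14;10;29m🬂[38;2;16;11;32m[48;2;14;10;29m🬂[38;2;16;11;32m[48;2;14;10;29m🬂[38;2;16;11;32m[48;2;14;10;29m🬂[38;2;16;11;32m[48;2;14;10;29m🬂[38;2;16;11;32m[48;2;14;10;29m🬂[38;2;16;11;32m[48;2;14;10;29m🬂[0m
[38;2;13;9;26m[48;2;13;9;24m🬎[38;2;13;9;26m[48;2;13;9;24m🬎[38;2;13;9;26m[48;2;13;9;24m🬎[38;2;13;9;26m[48;2;13;9;24m🬎[38;2;13;9;26m[48;2;13;9;24m🬎[38;2;13;9;26m[48;2;13;9;24m🬎[38;2;13;9;26m[48;2;13;9;24m🬎[38;2;13;9;26m[48;2;13;9;24m🬎[38;2;13;9;26m[48;2;13;9;24m🬎[38;2;13;9;26m[48;2;13;9;24m🬎[38;2;13;9;26m[48;2;13;9;24m🬎[38;2;13;9;26m[48;2;13;9;24m🬎[0m
[38;2;12;8;23m[48;2;11;8;20m🬂[38;2;12;8;23m[48;2;11;8;20m🬂[38;2;12;8;23m[48;2;11;8;20m🬂[38;2;12;8;23m[48;2;11;8;20m🬂[38;2;24;14;18m[48;2;124;69;15m🬥[38;2;188;127;65m[48;2;43;24;8m🬀[38;2;76;42;8m[48;2;27;16;12m🬂[38;2;110;61;12m[48;2;27;16;13m🬪[38;2;101;56;11m[48;2;11;8;21m🬏[38;2;12;8;23m[48;2;11;8;20m🬂[38;2;12;8;23m[48;2;11;8;20m🬂[38;2;12;8;23m[48;2;11;8;20m🬂[0m
[38;2;10;7;17m[48;2;10;7;15m🬎[38;2;10;7;17m[48;2;10;7;15m🬎[38;2;10;7;17m[48;2;10;7;15m🬎[38;2;10;7;17m[48;2;10;7;15m🬎[38;2;118;65;13m[48;2;80;44;9m🬪[38;2;10;7;17m[48;2;141;78;16m🬬[38;2;10;7;17m[48;2;10;7;15m🬎[38;2;72;41;16m[48;2;219;146;71m🬥[38;2;95;52;10m[48;2;18;11;13m🬄[38;2;10;7;17m[48;2;10;7;15m🬎[38;2;10;7;17m[48;2;10;7;15m🬎[38;2;10;7;17m[48;2;10;7;15m🬎[0m
[38;2;9;6;14m[48;2;8;6;11m🬂[38;2;9;6;14m[48;2;8;6;11m🬂[38;2;9;6;14m[48;2;8;6;11m🬂[38;2;9;6;14m[48;2;8;6;11m🬂[38;2;71;39;8m[48;2;8;6;12m🬁[38;2;112;62;12m[48;2;25;15;7m🬂[38;2;130;72;14m[48;2;25;15;7m🬂[38;2;90;50;10m[48;2;22;13;8m🬀[38;2;9;6;14m[48;2;8;6;11m🬂[38;2;9;6;14m[48;2;8;6;11m🬂[38;2;9;6;14m[48;2;8;6;11m🬂[38;2;9;6;14m[48;2;8;6;11m🬂[0m
[38;2;8;5;9m[48;2;7;5;7m🬂[38;2;8;5;9m[48;2;7;5;7m🬂[38;2;8;5;9m[48;2;7;5;7m🬂[38;2;8;5;9m[48;2;7;5;7m🬂[38;2;8;5;9m[48;2;7;5;7m🬂[38;2;8;5;9m[48;2;7;5;7m🬂[38;2;8;5;9m[48;2;7;5;7m🬂[38;2;8;5;9m[48;2;7;5;7m🬂[38;2;8;5;9m[48;2;7;5;7m🬂[38;2;8;5;9m[48;2;7;5;7m🬂[38;2;8;5;9m[48;2;7;5;7m🬂[38;2;8;5;9m[48;2;7;5;7m🬂[0m
</frame>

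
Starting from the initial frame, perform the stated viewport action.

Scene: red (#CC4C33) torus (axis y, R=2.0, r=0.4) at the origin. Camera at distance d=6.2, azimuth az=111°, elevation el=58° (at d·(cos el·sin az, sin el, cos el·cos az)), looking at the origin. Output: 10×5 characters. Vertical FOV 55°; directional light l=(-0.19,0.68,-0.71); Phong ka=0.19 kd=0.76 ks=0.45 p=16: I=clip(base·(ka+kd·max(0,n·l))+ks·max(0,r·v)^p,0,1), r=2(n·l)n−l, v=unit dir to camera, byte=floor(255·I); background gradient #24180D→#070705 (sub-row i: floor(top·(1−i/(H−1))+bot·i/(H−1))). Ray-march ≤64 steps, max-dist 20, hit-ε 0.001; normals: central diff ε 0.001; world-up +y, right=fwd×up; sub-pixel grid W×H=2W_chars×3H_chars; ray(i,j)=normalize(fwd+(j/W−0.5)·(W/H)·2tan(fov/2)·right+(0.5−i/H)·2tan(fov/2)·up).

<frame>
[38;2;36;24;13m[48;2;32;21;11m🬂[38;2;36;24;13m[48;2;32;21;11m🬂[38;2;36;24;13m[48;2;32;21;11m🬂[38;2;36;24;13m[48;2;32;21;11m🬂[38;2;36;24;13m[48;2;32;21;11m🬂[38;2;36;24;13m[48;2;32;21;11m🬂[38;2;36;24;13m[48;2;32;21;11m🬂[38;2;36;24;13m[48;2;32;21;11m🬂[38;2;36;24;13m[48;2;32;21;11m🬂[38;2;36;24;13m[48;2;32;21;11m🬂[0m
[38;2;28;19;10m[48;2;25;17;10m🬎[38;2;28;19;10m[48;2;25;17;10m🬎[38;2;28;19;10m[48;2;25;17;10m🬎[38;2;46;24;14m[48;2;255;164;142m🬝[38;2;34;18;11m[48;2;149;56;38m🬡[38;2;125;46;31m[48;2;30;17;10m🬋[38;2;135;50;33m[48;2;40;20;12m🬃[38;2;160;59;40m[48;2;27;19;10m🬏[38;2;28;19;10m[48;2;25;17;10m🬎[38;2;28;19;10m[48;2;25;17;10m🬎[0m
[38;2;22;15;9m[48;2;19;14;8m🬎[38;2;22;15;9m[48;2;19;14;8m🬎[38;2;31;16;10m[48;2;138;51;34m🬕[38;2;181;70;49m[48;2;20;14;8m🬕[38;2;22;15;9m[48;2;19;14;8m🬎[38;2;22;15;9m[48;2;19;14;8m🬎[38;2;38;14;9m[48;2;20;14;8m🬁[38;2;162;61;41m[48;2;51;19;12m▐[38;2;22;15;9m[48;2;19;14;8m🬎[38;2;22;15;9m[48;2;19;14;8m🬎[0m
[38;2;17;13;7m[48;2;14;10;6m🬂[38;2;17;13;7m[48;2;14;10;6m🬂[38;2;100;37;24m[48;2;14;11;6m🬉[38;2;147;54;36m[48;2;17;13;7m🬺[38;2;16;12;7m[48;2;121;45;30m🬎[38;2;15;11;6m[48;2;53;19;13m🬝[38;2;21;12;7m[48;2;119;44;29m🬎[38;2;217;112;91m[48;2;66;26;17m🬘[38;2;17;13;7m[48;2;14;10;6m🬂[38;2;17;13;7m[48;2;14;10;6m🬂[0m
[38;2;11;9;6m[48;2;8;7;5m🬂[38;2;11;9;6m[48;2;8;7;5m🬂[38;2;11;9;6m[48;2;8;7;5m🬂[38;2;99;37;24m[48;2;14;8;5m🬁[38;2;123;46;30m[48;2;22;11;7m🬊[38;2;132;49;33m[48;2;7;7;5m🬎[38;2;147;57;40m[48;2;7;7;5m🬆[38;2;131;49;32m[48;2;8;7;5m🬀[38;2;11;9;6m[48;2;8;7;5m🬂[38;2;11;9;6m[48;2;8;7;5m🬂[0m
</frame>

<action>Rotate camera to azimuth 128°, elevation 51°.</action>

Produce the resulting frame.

<frame>
[38;2;36;24;13m[48;2;32;21;11m🬂[38;2;36;24;13m[48;2;32;21;11m🬂[38;2;36;24;13m[48;2;32;21;11m🬂[38;2;36;24;13m[48;2;32;21;11m🬂[38;2;36;24;13m[48;2;32;21;11m🬂[38;2;36;24;13m[48;2;32;21;11m🬂[38;2;36;24;13m[48;2;32;21;11m🬂[38;2;36;24;13m[48;2;32;21;11m🬂[38;2;36;24;13m[48;2;32;21;11m🬂[38;2;36;24;13m[48;2;32;21;11m🬂[0m
[38;2;28;19;10m[48;2;25;17;10m🬎[38;2;28;19;10m[48;2;25;17;10m🬎[38;2;28;19;10m[48;2;25;17;10m🬎[38;2;31;18;10m[48;2;181;68;46m🬝[38;2;49;24;14m[48;2;162;66;47m🬆[38;2;52;24;14m[48;2;148;55;36m🬰[38;2;124;46;30m[48;2;40;21;12m🬢[38;2;158;59;39m[48;2;27;19;10m🬏[38;2;28;19;10m[48;2;25;17;10m🬎[38;2;28;19;10m[48;2;25;17;10m🬎[0m
[38;2;22;15;9m[48;2;19;14;8m🬎[38;2;22;15;9m[48;2;19;14;8m🬎[38;2;21;15;8m[48;2;139;51;34m🬕[38;2;177;66;44m[48;2;20;14;8m🬕[38;2;22;15;9m[48;2;19;14;8m🬎[38;2;22;15;9m[48;2;19;14;8m🬎[38;2;38;14;9m[48;2;20;14;8m🬁[38;2;33;14;9m[48;2;130;48;32m🬔[38;2;22;15;9m[48;2;19;14;8m🬎[38;2;22;15;9m[48;2;19;14;8m🬎[0m
[38;2;17;13;7m[48;2;14;10;6m🬂[38;2;17;13;7m[48;2;14;10;6m🬂[38;2;106;39;26m[48;2;14;11;6m🬉[38;2;138;51;34m[48;2;17;13;7m🬺[38;2;16;12;7m[48;2;131;48;32m🬎[38;2;16;12;7m[48;2;102;37;25m🬎[38;2;26;14;8m[48;2;143;54;36m🬎[38;2;205;93;71m[48;2;72;28;18m🬘[38;2;17;13;7m[48;2;14;10;6m🬂[38;2;17;13;7m[48;2;14;10;6m🬂[0m
[38;2;11;9;6m[48;2;8;7;5m🬂[38;2;11;9;6m[48;2;8;7;5m🬂[38;2;11;9;6m[48;2;8;7;5m🬂[38;2;103;38;25m[48;2;8;7;5m🬁[38;2;125;46;31m[48;2;7;7;5m🬊[38;2;140;53;36m[48;2;7;7;5m🬎[38;2;183;77;56m[48;2;8;7;5m🬂[38;2;11;9;6m[48;2;8;7;5m🬂[38;2;11;9;6m[48;2;8;7;5m🬂[38;2;11;9;6m[48;2;8;7;5m🬂[0m
</frame>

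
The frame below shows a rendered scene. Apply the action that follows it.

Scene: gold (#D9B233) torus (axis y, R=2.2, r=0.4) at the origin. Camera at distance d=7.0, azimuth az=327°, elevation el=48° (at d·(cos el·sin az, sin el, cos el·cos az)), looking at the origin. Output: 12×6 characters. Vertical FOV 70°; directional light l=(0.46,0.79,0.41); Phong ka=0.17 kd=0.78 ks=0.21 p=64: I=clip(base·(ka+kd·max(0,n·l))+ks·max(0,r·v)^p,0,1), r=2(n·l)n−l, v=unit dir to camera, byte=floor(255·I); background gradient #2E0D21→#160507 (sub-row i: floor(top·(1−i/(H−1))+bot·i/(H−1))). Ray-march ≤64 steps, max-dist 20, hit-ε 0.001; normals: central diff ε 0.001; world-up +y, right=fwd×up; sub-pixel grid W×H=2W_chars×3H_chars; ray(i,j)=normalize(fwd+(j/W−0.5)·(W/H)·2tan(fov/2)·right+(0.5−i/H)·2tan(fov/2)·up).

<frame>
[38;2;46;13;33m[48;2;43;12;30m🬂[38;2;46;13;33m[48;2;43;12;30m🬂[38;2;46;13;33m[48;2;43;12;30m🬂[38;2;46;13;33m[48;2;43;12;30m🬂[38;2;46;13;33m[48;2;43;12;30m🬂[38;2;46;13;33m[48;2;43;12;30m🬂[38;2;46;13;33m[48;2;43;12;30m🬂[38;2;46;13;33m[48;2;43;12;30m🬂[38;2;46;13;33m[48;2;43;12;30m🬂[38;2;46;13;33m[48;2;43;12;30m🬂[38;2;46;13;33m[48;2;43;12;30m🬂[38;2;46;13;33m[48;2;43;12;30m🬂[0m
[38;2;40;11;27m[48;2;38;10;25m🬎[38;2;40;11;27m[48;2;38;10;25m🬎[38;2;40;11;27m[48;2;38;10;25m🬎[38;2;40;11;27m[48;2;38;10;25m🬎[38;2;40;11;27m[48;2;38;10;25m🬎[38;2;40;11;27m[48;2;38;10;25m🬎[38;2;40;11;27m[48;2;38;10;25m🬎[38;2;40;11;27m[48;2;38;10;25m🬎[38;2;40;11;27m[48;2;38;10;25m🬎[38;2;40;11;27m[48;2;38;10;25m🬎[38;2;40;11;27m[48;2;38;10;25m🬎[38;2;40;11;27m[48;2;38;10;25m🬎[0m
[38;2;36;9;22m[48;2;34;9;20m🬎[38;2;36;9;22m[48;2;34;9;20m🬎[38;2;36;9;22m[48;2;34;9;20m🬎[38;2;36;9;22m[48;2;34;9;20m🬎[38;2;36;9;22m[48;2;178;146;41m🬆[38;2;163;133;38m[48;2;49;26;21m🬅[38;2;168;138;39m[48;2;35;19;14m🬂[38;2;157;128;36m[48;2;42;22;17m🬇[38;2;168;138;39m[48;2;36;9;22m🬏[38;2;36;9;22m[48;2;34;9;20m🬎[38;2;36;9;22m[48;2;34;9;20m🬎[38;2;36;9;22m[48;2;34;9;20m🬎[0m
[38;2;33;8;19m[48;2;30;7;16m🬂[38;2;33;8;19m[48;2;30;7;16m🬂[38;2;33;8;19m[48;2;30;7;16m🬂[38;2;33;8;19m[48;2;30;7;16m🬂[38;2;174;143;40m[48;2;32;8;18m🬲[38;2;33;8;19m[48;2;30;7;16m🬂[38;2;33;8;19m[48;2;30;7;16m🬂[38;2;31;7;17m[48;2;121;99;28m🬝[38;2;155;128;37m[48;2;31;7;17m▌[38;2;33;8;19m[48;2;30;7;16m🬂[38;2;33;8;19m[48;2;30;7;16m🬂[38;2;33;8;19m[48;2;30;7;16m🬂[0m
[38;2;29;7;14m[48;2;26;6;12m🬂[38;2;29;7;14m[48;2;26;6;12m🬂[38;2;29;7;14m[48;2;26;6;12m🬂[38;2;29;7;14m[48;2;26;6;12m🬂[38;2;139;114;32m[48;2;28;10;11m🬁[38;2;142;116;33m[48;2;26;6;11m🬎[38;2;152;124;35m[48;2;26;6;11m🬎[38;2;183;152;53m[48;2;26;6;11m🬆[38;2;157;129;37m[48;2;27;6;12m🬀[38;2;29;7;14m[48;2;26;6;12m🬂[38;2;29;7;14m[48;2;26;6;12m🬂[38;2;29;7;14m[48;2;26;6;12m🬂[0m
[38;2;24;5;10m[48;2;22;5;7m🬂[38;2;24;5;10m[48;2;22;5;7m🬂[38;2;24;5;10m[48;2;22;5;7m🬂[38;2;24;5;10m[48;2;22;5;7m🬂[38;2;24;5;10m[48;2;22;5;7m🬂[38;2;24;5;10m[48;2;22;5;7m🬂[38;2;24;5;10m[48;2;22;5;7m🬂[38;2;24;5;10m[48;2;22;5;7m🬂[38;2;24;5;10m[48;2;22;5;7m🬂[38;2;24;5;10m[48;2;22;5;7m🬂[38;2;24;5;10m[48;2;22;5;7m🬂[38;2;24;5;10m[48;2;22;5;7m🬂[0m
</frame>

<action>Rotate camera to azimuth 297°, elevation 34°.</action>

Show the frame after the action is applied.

<frame>
[38;2;46;13;33m[48;2;43;12;30m🬂[38;2;46;13;33m[48;2;43;12;30m🬂[38;2;46;13;33m[48;2;43;12;30m🬂[38;2;46;13;33m[48;2;43;12;30m🬂[38;2;46;13;33m[48;2;43;12;30m🬂[38;2;46;13;33m[48;2;43;12;30m🬂[38;2;46;13;33m[48;2;43;12;30m🬂[38;2;46;13;33m[48;2;43;12;30m🬂[38;2;46;13;33m[48;2;43;12;30m🬂[38;2;46;13;33m[48;2;43;12;30m🬂[38;2;46;13;33m[48;2;43;12;30m🬂[38;2;46;13;33m[48;2;43;12;30m🬂[0m
[38;2;40;11;27m[48;2;38;10;25m🬎[38;2;40;11;27m[48;2;38;10;25m🬎[38;2;40;11;27m[48;2;38;10;25m🬎[38;2;40;11;27m[48;2;38;10;25m🬎[38;2;40;11;27m[48;2;38;10;25m🬎[38;2;40;11;27m[48;2;38;10;25m🬎[38;2;40;11;27m[48;2;38;10;25m🬎[38;2;40;11;27m[48;2;38;10;25m🬎[38;2;40;11;27m[48;2;38;10;25m🬎[38;2;40;11;27m[48;2;38;10;25m🬎[38;2;40;11;27m[48;2;38;10;25m🬎[38;2;40;11;27m[48;2;38;10;25m🬎[0m
[38;2;36;9;22m[48;2;34;9;20m🬎[38;2;36;9;22m[48;2;34;9;20m🬎[38;2;36;9;22m[48;2;34;9;20m🬎[38;2;36;9;22m[48;2;34;9;20m🬎[38;2;36;9;22m[48;2;167;137;39m🬎[38;2;157;129;36m[48;2;36;15;18m🬋[38;2;104;85;24m[48;2;35;9;21m🬋[38;2;150;123;35m[48;2;36;17;16m🬃[38;2;181;149;42m[48;2;36;9;22m🬏[38;2;36;9;22m[48;2;34;9;20m🬎[38;2;36;9;22m[48;2;34;9;20m🬎[38;2;36;9;22m[48;2;34;9;20m🬎[0m
[38;2;33;8;19m[48;2;30;7;16m🬂[38;2;33;8;19m[48;2;30;7;16m🬂[38;2;33;8;19m[48;2;30;7;16m🬂[38;2;36;30;8m[48;2;31;7;17m🬇[38;2;166;136;39m[48;2;40;21;16m🬣[38;2;32;8;18m[48;2;178;146;41m🬎[38;2;31;7;17m[48;2;160;131;37m🬝[38;2;32;8;18m[48;2;188;157;57m🬎[38;2;151;123;35m[48;2;31;7;17m🬛[38;2;33;8;19m[48;2;30;7;16m🬂[38;2;33;8;19m[48;2;30;7;16m🬂[38;2;33;8;19m[48;2;30;7;16m🬂[0m
[38;2;29;7;14m[48;2;26;6;12m🬂[38;2;29;7;14m[48;2;26;6;12m🬂[38;2;29;7;14m[48;2;26;6;12m🬂[38;2;29;7;14m[48;2;26;6;12m🬂[38;2;36;30;8m[48;2;27;6;12m🬁[38;2;83;68;19m[48;2;28;12;10m🬂[38;2;117;96;27m[48;2;31;18;9m🬂[38;2;102;84;23m[48;2;26;6;12m🬂[38;2;29;7;14m[48;2;26;6;12m🬂[38;2;29;7;14m[48;2;26;6;12m🬂[38;2;29;7;14m[48;2;26;6;12m🬂[38;2;29;7;14m[48;2;26;6;12m🬂[0m
[38;2;24;5;10m[48;2;22;5;7m🬂[38;2;24;5;10m[48;2;22;5;7m🬂[38;2;24;5;10m[48;2;22;5;7m🬂[38;2;24;5;10m[48;2;22;5;7m🬂[38;2;24;5;10m[48;2;22;5;7m🬂[38;2;24;5;10m[48;2;22;5;7m🬂[38;2;24;5;10m[48;2;22;5;7m🬂[38;2;24;5;10m[48;2;22;5;7m🬂[38;2;24;5;10m[48;2;22;5;7m🬂[38;2;24;5;10m[48;2;22;5;7m🬂[38;2;24;5;10m[48;2;22;5;7m🬂[38;2;24;5;10m[48;2;22;5;7m🬂[0m
</frame>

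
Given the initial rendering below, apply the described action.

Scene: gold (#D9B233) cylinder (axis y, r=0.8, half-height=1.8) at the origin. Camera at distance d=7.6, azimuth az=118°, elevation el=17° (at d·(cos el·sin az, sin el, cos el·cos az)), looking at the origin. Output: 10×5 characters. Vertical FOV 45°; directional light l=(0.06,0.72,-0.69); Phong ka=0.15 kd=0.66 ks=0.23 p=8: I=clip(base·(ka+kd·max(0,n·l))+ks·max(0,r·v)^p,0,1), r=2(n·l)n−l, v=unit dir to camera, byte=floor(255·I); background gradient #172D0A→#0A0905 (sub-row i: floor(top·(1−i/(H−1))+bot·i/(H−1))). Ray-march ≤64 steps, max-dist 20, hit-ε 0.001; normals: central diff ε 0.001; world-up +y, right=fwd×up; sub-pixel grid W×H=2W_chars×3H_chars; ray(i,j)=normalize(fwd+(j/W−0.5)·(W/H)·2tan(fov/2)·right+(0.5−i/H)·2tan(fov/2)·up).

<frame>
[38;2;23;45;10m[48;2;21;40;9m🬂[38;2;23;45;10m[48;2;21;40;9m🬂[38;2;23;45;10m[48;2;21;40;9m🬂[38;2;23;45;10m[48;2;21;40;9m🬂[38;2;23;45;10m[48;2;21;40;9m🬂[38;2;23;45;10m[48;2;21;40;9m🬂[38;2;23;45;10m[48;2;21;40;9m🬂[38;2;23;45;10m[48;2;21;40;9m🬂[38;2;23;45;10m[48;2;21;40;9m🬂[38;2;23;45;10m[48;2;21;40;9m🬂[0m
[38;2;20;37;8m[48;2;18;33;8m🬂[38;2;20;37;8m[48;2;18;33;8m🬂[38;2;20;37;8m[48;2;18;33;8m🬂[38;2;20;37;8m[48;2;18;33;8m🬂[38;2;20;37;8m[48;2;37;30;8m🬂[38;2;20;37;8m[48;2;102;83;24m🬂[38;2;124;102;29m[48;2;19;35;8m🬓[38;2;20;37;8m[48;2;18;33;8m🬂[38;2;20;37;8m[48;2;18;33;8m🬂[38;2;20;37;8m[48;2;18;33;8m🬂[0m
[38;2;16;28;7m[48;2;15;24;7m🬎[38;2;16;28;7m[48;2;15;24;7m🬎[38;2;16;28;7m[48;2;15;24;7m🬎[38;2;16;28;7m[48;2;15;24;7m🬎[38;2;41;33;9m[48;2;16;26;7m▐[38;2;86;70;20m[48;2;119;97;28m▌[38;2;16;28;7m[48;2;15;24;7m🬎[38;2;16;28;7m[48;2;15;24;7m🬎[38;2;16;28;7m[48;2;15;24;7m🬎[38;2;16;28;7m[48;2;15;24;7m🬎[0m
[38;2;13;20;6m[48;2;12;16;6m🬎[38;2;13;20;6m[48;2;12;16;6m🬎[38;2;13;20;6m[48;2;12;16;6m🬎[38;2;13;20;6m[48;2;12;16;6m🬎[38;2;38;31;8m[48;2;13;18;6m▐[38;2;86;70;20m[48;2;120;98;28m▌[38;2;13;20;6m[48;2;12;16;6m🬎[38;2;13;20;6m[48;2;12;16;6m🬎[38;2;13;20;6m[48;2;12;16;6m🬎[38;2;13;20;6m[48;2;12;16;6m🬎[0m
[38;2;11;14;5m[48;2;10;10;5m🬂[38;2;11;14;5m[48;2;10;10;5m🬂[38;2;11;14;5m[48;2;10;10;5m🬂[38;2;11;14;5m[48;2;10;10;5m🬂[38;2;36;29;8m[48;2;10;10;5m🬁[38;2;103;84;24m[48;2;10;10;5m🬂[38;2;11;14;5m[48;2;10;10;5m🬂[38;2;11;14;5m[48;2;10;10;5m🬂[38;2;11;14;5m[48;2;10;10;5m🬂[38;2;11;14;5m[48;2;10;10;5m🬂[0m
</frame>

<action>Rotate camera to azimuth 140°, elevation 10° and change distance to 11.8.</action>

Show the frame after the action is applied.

<frame>
[38;2;23;45;10m[48;2;21;40;9m🬂[38;2;23;45;10m[48;2;21;40;9m🬂[38;2;23;45;10m[48;2;21;40;9m🬂[38;2;23;45;10m[48;2;21;40;9m🬂[38;2;23;45;10m[48;2;21;40;9m🬂[38;2;23;45;10m[48;2;21;40;9m🬂[38;2;23;45;10m[48;2;21;40;9m🬂[38;2;23;45;10m[48;2;21;40;9m🬂[38;2;23;45;10m[48;2;21;40;9m🬂[38;2;23;45;10m[48;2;21;40;9m🬂[0m
[38;2;20;37;8m[48;2;18;33;8m🬂[38;2;20;37;8m[48;2;18;33;8m🬂[38;2;20;37;8m[48;2;18;33;8m🬂[38;2;20;37;8m[48;2;18;33;8m🬂[38;2;19;34;8m[48;2;42;34;9m🬝[38;2;19;35;8m[48;2;121;99;28m🬎[38;2;20;37;8m[48;2;18;33;8m🬂[38;2;20;37;8m[48;2;18;33;8m🬂[38;2;20;37;8m[48;2;18;33;8m🬂[38;2;20;37;8m[48;2;18;33;8m🬂[0m
[38;2;16;28;7m[48;2;15;24;7m🬎[38;2;16;28;7m[48;2;15;24;7m🬎[38;2;16;28;7m[48;2;15;24;7m🬎[38;2;16;28;7m[48;2;15;24;7m🬎[38;2;39;32;9m[48;2;16;26;7m▐[38;2;113;93;26m[48;2;127;104;29m▌[38;2;16;28;7m[48;2;15;24;7m🬎[38;2;16;28;7m[48;2;15;24;7m🬎[38;2;16;28;7m[48;2;15;24;7m🬎[38;2;16;28;7m[48;2;15;24;7m🬎[0m
[38;2;13;20;6m[48;2;12;16;6m🬎[38;2;13;20;6m[48;2;12;16;6m🬎[38;2;13;20;6m[48;2;12;16;6m🬎[38;2;13;20;6m[48;2;12;16;6m🬎[38;2;36;29;8m[48;2;12;18;6m🬉[38;2;119;98;27m[48;2;12;16;6m🬎[38;2;13;20;6m[48;2;12;16;6m🬎[38;2;13;20;6m[48;2;12;16;6m🬎[38;2;13;20;6m[48;2;12;16;6m🬎[38;2;13;20;6m[48;2;12;16;6m🬎[0m
[38;2;11;14;5m[48;2;10;10;5m🬂[38;2;11;14;5m[48;2;10;10;5m🬂[38;2;11;14;5m[48;2;10;10;5m🬂[38;2;11;14;5m[48;2;10;10;5m🬂[38;2;11;14;5m[48;2;10;10;5m🬂[38;2;11;14;5m[48;2;10;10;5m🬂[38;2;11;14;5m[48;2;10;10;5m🬂[38;2;11;14;5m[48;2;10;10;5m🬂[38;2;11;14;5m[48;2;10;10;5m🬂[38;2;11;14;5m[48;2;10;10;5m🬂[0m
</frame>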